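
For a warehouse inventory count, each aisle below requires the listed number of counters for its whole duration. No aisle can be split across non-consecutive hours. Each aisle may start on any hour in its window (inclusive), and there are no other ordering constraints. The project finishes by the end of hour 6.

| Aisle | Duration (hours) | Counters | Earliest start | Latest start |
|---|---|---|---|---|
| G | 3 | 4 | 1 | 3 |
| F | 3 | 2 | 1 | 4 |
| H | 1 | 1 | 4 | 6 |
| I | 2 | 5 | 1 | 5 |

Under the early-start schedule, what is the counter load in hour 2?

At early start, hour 2 has: G, F, I.
Demand: 4 + 2 + 5 = 11.

11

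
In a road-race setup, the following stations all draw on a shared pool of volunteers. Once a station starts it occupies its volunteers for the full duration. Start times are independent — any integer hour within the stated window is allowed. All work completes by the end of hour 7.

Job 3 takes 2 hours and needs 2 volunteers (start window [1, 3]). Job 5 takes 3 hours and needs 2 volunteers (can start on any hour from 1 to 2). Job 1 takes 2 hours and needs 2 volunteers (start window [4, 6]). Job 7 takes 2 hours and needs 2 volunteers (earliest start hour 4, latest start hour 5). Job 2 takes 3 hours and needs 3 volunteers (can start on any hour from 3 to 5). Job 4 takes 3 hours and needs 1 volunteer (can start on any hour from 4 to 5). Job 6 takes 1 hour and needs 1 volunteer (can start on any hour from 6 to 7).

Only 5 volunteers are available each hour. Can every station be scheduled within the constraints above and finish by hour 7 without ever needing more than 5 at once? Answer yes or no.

no

The minimum achievable peak is 6; 5 < 6, so no feasible schedule stays within the cap.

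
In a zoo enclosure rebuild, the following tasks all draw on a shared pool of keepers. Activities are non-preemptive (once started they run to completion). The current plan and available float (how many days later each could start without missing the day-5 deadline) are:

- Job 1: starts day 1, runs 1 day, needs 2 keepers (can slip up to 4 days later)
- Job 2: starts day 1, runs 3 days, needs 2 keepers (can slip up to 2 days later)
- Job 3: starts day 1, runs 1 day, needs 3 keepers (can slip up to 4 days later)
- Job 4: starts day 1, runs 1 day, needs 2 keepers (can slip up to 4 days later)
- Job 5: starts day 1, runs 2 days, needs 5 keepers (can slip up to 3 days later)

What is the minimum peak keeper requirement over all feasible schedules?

5

Early-start (Job 1@1, Job 2@1, Job 3@1, Job 4@1, Job 5@1) gives peak 14: d1:14  d2:7  d3:2  d4:0  d5:0.
Shift Job 3→2, Job 4→3, Job 5→4.
Schedule Job 1@1, Job 2@1, Job 3@2, Job 4@3, Job 5@4: d1:4  d2:5  d3:4  d4:5  d5:5 — peak 5.
Total keeper-days = 23 over 5 days ⇒ peak ≥ ⌈23/5⌉ = 5, so 5 is optimal.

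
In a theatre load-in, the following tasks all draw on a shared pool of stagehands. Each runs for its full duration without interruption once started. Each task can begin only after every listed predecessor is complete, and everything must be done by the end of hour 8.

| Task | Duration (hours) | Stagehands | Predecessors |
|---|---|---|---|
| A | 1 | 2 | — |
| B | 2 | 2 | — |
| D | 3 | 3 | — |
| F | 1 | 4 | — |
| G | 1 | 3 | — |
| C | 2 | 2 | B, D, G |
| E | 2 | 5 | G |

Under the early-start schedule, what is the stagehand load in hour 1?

At early start, hour 1 has: A, B, D, F, G.
Demand: 2 + 2 + 3 + 4 + 3 = 14.

14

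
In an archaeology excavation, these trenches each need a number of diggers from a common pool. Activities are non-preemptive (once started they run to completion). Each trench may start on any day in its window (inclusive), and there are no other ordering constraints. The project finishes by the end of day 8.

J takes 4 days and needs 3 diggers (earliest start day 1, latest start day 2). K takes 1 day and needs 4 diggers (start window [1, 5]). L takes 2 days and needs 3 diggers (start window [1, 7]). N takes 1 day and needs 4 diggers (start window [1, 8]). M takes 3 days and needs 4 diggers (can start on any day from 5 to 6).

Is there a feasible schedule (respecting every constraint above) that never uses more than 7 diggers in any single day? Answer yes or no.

Schedule J@1, K@1, L@2, N@4, M@5: d1:7  d2:6  d3:6  d4:7  d5:4  d6:4  d7:4  d8:0 — peak 7 ≤ 7.

yes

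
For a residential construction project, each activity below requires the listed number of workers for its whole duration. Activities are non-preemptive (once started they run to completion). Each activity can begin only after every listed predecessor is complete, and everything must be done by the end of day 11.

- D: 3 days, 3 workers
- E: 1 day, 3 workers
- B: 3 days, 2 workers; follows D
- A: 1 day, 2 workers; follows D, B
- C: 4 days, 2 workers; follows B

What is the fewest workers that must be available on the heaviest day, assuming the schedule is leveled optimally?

Early-start (D@1, E@1, B@4, A@7, C@7) gives peak 6: d1:6  d2:3  d3:3  d4:2  d5:2  d6:2  d7:4  d8:2  d9:2  d10:2  d11:0.
Shift E→4, B→5, A→8, C→8.
Schedule D@1, E@4, B@5, A@8, C@8: d1:3  d2:3  d3:3  d4:3  d5:2  d6:2  d7:2  d8:4  d9:2  d10:2  d11:2 — peak 4.

4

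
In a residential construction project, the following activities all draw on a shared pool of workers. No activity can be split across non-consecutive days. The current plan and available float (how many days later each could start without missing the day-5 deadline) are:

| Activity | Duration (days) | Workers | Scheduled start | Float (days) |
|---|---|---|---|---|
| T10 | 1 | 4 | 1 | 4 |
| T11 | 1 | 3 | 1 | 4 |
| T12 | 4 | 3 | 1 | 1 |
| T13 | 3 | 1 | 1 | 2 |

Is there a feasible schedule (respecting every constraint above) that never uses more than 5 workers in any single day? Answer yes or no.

no

The minimum achievable peak is 6; 5 < 6, so no feasible schedule stays within the cap.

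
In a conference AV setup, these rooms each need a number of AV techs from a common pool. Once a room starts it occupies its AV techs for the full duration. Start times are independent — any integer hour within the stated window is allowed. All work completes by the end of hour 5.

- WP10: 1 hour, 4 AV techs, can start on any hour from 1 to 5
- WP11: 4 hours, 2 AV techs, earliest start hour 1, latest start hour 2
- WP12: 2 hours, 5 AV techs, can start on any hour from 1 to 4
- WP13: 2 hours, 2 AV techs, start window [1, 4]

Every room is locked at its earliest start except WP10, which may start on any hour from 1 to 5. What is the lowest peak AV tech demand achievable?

9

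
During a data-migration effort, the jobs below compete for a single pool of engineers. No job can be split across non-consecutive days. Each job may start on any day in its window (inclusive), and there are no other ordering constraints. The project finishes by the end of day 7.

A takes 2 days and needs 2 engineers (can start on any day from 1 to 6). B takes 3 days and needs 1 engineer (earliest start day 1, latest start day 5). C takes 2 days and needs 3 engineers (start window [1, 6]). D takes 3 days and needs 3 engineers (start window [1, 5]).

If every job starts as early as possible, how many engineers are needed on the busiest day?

Early-start schedule: A@1, B@1, C@1, D@1.
Load per day: day 1: 9, day 2: 9, day 3: 4, day 4: 0, day 5: 0, day 6: 0, day 7: 0.
Peak is 9.

9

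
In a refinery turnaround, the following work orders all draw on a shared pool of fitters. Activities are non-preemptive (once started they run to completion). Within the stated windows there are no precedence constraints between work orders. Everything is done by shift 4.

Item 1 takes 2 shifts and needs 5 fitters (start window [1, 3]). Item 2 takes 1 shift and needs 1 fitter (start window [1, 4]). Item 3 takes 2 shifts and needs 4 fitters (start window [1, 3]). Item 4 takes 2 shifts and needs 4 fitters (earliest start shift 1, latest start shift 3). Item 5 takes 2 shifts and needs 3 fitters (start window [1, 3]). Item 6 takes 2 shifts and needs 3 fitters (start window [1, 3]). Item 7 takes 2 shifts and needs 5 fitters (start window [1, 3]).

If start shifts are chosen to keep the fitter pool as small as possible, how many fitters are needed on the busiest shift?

13

Early-start (Item 1@1, Item 2@1, Item 3@1, Item 4@1, Item 5@1, Item 6@1, Item 7@1) gives peak 25: s1:25  s2:24  s3:0  s4:0.
Shift Item 4→3, Item 6→3, Item 7→3.
Schedule Item 1@1, Item 2@1, Item 3@1, Item 4@3, Item 5@1, Item 6@3, Item 7@3: s1:13  s2:12  s3:12  s4:12 — peak 13.
Total fitter-shifts = 49 over 4 shifts ⇒ peak ≥ ⌈49/4⌉ = 13, so 13 is optimal.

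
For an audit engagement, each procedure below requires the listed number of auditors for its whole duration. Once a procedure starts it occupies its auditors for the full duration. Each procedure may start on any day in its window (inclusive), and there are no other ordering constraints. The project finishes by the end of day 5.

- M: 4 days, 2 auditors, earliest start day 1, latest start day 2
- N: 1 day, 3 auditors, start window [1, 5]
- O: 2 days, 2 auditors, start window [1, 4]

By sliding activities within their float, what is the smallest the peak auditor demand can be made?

4

Early-start (M@1, N@1, O@1) gives peak 7: d1:7  d2:4  d3:2  d4:2  d5:0.
Shift N→5.
Schedule M@1, N@5, O@1: d1:4  d2:4  d3:2  d4:2  d5:3 — peak 4.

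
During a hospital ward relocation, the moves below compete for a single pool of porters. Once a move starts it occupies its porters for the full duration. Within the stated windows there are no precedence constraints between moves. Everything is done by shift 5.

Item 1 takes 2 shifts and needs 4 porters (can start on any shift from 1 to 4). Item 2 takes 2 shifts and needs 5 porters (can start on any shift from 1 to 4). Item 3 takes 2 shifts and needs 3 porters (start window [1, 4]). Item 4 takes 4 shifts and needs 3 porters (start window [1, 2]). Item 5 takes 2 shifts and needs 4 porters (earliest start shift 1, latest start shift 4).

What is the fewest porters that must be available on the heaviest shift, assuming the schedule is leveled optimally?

Early-start (Item 1@1, Item 2@1, Item 3@1, Item 4@1, Item 5@1) gives peak 19: s1:19  s2:19  s3:3  s4:3  s5:0.
Shift Item 2→3, Item 3→3.
Schedule Item 1@1, Item 2@3, Item 3@3, Item 4@1, Item 5@1: s1:11  s2:11  s3:11  s4:11  s5:0 — peak 11.

11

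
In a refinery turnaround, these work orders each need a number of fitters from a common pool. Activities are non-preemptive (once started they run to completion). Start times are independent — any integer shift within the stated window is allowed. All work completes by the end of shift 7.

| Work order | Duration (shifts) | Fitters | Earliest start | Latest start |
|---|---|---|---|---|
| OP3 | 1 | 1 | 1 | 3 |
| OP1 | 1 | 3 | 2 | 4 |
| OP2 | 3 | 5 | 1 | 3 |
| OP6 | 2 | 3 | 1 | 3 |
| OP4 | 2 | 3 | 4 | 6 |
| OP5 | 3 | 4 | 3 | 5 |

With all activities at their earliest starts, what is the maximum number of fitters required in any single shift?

11

Early-start schedule: OP3@1, OP1@2, OP2@1, OP6@1, OP4@4, OP5@3.
Load per shift: shift 1: 9, shift 2: 11, shift 3: 9, shift 4: 7, shift 5: 7, shift 6: 0, shift 7: 0.
Peak is 11.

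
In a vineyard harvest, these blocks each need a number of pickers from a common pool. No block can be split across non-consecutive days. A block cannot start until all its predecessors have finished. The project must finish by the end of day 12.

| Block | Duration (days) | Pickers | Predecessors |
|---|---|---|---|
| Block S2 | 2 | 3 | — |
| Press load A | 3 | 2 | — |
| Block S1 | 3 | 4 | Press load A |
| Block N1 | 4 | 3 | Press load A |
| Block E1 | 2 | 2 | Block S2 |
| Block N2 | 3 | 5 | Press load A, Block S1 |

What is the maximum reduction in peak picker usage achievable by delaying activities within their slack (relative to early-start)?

Early-start peak: d1:5  d2:5  d3:4  d4:9  d5:7  d6:7  d7:8  d8:5  d9:5  d10:0  d11:0  d12:0 ⇒ 9.
Leveled (Block S2@1, Press load A@1, Block S1@4, Block N1@4, Block E1@7, Block N2@8): d1:5  d2:5  d3:2  d4:7  d5:7  d6:7  d7:5  d8:7  d9:5  d10:5  d11:0  d12:0 ⇒ 7.
Reduction 9 − 7 = 2.

2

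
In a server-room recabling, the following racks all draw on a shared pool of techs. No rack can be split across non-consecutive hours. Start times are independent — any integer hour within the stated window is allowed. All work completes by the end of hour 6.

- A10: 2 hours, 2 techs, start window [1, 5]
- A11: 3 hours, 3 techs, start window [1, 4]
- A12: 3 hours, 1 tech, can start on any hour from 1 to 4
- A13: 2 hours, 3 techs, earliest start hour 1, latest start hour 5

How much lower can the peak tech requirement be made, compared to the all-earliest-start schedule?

4

Early-start peak: h1:9  h2:9  h3:4  h4:0  h5:0  h6:0 ⇒ 9.
Leveled (A10@1, A11@1, A12@3, A13@4): h1:5  h2:5  h3:4  h4:4  h5:4  h6:0 ⇒ 5.
Reduction 9 − 5 = 4.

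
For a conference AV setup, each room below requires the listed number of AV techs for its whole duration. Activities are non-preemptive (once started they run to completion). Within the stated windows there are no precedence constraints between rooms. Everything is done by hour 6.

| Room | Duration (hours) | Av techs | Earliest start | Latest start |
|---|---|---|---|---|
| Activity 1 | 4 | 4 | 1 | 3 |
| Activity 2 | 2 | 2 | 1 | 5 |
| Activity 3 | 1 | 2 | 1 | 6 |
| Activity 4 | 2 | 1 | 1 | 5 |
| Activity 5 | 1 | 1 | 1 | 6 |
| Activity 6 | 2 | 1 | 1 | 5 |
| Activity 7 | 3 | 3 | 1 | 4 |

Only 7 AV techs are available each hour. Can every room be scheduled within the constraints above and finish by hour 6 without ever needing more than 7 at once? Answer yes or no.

yes

Schedule Activity 1@1, Activity 2@1, Activity 3@3, Activity 4@1, Activity 5@3, Activity 6@5, Activity 7@4: h1:7  h2:7  h3:7  h4:7  h5:4  h6:4 — peak 7 ≤ 7.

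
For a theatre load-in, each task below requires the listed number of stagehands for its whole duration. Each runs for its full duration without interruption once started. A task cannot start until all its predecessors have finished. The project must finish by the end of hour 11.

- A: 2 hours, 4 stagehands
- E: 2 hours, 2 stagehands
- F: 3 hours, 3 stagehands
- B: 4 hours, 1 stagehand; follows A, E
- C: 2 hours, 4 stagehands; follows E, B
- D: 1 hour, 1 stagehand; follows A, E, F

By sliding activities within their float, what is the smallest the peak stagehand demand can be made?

4

Early-start (A@1, E@1, F@1, B@3, C@7, D@4) gives peak 9: h1:9  h2:9  h3:4  h4:2  h5:1  h6:1  h7:4  h8:4  h9:0  h10:0  h11:0.
Shift E→3, F→5, B→5, C→9, D→8.
Schedule A@1, E@3, F@5, B@5, C@9, D@8: h1:4  h2:4  h3:2  h4:2  h5:4  h6:4  h7:4  h8:2  h9:4  h10:4  h11:0 — peak 4.
Total stagehand-hours = 34 over 11 hours ⇒ peak ≥ ⌈34/11⌉ = 4, so 4 is optimal.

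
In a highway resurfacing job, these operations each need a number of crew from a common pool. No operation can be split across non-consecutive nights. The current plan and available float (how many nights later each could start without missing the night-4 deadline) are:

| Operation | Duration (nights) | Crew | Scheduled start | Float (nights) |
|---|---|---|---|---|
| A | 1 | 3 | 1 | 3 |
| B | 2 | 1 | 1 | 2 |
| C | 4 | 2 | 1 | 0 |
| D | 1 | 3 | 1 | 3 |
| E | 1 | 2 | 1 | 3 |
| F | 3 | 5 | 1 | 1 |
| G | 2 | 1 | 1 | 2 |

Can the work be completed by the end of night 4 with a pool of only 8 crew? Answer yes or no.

Total crew member-nights = 35; over 4 nights the average is 35/4 > 8, so some night must exceed 8.

no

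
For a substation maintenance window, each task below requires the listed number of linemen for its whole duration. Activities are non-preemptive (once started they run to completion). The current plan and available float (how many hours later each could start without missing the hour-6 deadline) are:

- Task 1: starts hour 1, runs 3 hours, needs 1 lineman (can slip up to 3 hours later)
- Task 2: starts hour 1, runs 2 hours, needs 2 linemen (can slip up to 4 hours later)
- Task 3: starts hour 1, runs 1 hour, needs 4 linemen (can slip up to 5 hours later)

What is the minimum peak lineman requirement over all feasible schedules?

4

Early-start (Task 1@1, Task 2@1, Task 3@1) gives peak 7: h1:7  h2:3  h3:1  h4:0  h5:0  h6:0.
Shift Task 3→4.
Schedule Task 1@1, Task 2@1, Task 3@4: h1:3  h2:3  h3:1  h4:4  h5:0  h6:0 — peak 4.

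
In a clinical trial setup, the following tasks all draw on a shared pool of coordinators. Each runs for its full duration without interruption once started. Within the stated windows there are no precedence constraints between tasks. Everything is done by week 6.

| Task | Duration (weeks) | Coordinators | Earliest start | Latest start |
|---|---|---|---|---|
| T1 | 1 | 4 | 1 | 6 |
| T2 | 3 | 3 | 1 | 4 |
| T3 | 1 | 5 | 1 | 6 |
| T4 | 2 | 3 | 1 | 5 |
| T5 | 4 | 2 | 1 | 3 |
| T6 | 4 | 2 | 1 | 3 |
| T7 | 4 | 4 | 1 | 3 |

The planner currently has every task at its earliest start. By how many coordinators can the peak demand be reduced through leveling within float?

12

Early-start peak: w1:23  w2:14  w3:11  w4:8  w5:0  w6:0 ⇒ 23.
Leveled (T1@1, T2@1, T3@2, T4@1, T5@3, T6@3, T7@3): w1:10  w2:11  w3:11  w4:8  w5:8  w6:8 ⇒ 11.
Reduction 23 − 11 = 12.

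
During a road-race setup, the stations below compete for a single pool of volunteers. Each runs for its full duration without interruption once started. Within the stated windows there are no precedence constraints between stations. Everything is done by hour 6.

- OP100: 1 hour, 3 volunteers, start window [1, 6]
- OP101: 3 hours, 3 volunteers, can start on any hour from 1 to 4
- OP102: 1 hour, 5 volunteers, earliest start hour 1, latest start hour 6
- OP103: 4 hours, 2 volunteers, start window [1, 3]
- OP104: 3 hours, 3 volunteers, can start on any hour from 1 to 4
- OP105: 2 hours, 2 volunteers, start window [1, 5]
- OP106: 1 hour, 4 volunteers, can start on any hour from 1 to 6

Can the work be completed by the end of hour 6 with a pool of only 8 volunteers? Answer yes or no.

yes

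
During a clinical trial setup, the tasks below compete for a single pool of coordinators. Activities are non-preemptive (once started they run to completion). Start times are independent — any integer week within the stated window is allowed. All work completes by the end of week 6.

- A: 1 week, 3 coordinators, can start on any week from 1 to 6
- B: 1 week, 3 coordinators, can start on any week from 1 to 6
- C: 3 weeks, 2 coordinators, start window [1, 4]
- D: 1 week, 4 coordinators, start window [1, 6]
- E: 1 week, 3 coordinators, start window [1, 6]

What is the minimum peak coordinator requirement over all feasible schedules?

Early-start (A@1, B@1, C@1, D@1, E@1) gives peak 15: w1:15  w2:2  w3:2  w4:0  w5:0  w6:0.
Shift B→2, D→4, E→3.
Schedule A@1, B@2, C@1, D@4, E@3: w1:5  w2:5  w3:5  w4:4  w5:0  w6:0 — peak 5.

5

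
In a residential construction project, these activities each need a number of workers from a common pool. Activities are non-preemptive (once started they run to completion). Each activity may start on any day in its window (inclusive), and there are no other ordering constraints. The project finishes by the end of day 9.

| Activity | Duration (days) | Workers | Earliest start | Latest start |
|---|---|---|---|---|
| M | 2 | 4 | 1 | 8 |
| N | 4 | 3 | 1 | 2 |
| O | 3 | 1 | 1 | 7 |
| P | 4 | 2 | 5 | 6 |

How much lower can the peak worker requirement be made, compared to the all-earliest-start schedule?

2

Early-start peak: d1:8  d2:8  d3:4  d4:3  d5:2  d6:2  d7:2  d8:2  d9:0 ⇒ 8.
Leveled (M@5, N@1, O@1, P@5): d1:4  d2:4  d3:4  d4:3  d5:6  d6:6  d7:2  d8:2  d9:0 ⇒ 6.
Reduction 8 − 6 = 2.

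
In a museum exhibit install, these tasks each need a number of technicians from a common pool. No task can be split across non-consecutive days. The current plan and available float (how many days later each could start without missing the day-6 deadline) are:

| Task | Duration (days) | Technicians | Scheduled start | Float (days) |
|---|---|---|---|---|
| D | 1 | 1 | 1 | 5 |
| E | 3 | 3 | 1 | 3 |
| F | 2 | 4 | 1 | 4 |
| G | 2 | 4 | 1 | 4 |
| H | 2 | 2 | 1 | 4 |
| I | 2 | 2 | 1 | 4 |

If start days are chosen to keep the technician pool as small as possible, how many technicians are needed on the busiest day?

7

Early-start (D@1, E@1, F@1, G@1, H@1, I@1) gives peak 16: d1:16  d2:15  d3:3  d4:0  d5:0  d6:0.
Shift F→3, G→5, I→4.
Schedule D@1, E@1, F@3, G@5, H@1, I@4: d1:6  d2:5  d3:7  d4:6  d5:6  d6:4 — peak 7.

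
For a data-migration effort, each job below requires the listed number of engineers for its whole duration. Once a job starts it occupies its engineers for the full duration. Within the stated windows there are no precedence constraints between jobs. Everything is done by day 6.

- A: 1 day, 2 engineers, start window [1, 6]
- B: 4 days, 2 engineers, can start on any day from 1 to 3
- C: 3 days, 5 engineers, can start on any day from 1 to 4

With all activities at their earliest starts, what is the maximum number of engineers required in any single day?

Early-start schedule: A@1, B@1, C@1.
Load per day: day 1: 9, day 2: 7, day 3: 7, day 4: 2, day 5: 0, day 6: 0.
Peak is 9.

9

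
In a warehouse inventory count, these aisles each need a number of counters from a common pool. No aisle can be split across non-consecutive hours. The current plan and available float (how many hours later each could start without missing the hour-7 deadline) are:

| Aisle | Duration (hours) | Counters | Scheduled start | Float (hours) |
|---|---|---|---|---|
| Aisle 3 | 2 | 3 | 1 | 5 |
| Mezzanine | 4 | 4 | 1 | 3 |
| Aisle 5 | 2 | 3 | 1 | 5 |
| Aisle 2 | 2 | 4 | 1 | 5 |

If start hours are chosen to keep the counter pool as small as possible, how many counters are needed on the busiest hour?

7

Early-start (Aisle 3@1, Mezzanine@1, Aisle 5@1, Aisle 2@1) gives peak 14: h1:14  h2:14  h3:4  h4:4  h5:0  h6:0  h7:0.
Shift Aisle 5→3, Aisle 2→5.
Schedule Aisle 3@1, Mezzanine@1, Aisle 5@3, Aisle 2@5: h1:7  h2:7  h3:7  h4:7  h5:4  h6:4  h7:0 — peak 7.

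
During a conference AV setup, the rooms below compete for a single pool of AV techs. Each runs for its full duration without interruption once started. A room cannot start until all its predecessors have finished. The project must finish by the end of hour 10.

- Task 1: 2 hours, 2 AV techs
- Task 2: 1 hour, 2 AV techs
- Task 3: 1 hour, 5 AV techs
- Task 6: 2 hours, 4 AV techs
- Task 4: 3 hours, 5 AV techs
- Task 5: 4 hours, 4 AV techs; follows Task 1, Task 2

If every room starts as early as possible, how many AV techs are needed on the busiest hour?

18

Early-start schedule: Task 1@1, Task 2@1, Task 3@1, Task 6@1, Task 4@1, Task 5@3.
Load per hour: hour 1: 18, hour 2: 11, hour 3: 9, hour 4: 4, hour 5: 4, hour 6: 4, hour 7: 0, hour 8: 0, hour 9: 0, hour 10: 0.
Peak is 18.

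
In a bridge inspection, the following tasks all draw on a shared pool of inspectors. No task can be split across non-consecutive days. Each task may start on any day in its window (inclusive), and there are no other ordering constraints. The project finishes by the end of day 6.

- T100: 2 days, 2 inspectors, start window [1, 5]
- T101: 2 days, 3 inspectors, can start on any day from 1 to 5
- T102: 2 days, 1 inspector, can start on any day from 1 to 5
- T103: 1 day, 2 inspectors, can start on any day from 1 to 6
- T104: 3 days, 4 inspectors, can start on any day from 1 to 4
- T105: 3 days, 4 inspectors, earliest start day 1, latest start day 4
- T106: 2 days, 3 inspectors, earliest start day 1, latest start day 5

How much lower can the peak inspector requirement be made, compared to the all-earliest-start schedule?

11

Early-start peak: d1:19  d2:17  d3:8  d4:0  d5:0  d6:0 ⇒ 19.
Leveled (T100@1, T101@3, T102@2, T103@1, T104@1, T105@4, T106@5): d1:8  d2:7  d3:8  d4:7  d5:7  d6:7 ⇒ 8.
Reduction 19 − 8 = 11.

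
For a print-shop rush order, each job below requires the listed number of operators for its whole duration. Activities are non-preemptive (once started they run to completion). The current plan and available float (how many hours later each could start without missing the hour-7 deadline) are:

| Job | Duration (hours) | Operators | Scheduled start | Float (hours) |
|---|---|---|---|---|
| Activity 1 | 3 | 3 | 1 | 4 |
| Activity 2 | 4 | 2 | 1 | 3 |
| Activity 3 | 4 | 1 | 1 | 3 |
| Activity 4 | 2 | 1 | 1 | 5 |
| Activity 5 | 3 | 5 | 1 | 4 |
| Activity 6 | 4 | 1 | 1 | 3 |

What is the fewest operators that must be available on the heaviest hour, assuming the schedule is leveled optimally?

7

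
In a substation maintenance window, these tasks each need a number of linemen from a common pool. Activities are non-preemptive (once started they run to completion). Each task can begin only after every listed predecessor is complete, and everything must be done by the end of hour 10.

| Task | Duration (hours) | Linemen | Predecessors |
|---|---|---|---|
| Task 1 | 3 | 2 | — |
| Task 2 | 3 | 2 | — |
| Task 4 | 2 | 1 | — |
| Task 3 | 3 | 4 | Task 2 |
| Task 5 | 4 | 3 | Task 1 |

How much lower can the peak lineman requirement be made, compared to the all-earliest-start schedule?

Early-start peak: h1:5  h2:5  h3:4  h4:7  h5:7  h6:7  h7:3  h8:0  h9:0  h10:0 ⇒ 7.
Leveled (Task 1@1, Task 2@1, Task 4@4, Task 3@8, Task 5@4): h1:4  h2:4  h3:4  h4:4  h5:4  h6:3  h7:3  h8:4  h9:4  h10:4 ⇒ 4.
Reduction 7 − 4 = 3.

3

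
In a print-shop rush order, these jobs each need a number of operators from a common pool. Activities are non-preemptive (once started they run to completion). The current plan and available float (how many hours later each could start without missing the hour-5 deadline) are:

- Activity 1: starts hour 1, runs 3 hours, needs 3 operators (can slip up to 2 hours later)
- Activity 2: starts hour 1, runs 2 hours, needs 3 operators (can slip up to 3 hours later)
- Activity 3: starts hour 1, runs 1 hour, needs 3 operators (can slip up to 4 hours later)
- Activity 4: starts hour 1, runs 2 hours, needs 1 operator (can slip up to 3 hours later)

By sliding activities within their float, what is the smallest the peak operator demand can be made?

Early-start (Activity 1@1, Activity 2@1, Activity 3@1, Activity 4@1) gives peak 10: h1:10  h2:7  h3:3  h4:0  h5:0.
Shift Activity 3→3, Activity 4→4.
Schedule Activity 1@1, Activity 2@1, Activity 3@3, Activity 4@4: h1:6  h2:6  h3:6  h4:1  h5:1 — peak 6.

6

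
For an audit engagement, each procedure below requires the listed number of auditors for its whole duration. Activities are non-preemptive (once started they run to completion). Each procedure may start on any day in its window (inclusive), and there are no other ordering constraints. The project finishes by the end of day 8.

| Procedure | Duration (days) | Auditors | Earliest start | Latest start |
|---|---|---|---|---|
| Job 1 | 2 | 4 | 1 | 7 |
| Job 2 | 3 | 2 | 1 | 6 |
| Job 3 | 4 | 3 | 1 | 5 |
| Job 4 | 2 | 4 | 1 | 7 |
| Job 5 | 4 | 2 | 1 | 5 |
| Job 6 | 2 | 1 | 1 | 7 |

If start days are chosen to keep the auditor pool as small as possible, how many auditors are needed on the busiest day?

6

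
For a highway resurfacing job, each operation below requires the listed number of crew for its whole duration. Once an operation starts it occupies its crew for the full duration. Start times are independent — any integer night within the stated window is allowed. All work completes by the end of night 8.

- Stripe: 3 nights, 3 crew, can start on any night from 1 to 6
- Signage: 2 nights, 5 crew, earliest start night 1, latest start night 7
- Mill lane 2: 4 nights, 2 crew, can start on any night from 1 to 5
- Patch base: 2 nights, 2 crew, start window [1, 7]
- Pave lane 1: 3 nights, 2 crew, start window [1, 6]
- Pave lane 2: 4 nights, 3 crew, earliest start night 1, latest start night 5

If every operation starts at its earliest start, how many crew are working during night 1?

At early start, night 1 has: Stripe, Signage, Mill lane 2, Patch base, Pave lane 1, Pave lane 2.
Demand: 3 + 5 + 2 + 2 + 2 + 3 = 17.

17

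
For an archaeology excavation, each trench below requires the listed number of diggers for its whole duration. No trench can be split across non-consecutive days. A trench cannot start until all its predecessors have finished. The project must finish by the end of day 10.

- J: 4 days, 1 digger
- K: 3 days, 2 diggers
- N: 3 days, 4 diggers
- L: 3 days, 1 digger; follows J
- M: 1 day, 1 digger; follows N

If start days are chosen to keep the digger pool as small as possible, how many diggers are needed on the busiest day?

4

Early-start (J@1, K@1, N@1, L@5, M@4) gives peak 7: d1:7  d2:7  d3:7  d4:2  d5:1  d6:1  d7:1  d8:0  d9:0  d10:0.
Shift N→5, L→8, M→8.
Schedule J@1, K@1, N@5, L@8, M@8: d1:3  d2:3  d3:3  d4:1  d5:4  d6:4  d7:4  d8:2  d9:1  d10:1 — peak 4.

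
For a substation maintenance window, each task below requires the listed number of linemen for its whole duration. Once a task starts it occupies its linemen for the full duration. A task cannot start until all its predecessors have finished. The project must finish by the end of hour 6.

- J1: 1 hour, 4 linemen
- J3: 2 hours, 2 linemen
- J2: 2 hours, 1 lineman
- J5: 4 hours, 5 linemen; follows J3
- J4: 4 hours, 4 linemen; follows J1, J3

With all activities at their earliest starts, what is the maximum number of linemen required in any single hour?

Early-start schedule: J1@1, J3@1, J2@1, J5@3, J4@3.
Load per hour: hour 1: 7, hour 2: 3, hour 3: 9, hour 4: 9, hour 5: 9, hour 6: 9.
Peak is 9.

9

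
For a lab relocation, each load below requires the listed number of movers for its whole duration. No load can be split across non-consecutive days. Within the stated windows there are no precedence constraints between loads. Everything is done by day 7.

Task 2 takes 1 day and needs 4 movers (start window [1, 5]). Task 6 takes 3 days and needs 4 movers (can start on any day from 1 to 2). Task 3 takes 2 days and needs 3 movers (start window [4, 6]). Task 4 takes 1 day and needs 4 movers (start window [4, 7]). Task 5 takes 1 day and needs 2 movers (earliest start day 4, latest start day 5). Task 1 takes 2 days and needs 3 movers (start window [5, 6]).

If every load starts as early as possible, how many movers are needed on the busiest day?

Early-start schedule: Task 2@1, Task 6@1, Task 3@4, Task 4@4, Task 5@4, Task 1@5.
Load per day: day 1: 8, day 2: 4, day 3: 4, day 4: 9, day 5: 6, day 6: 3, day 7: 0.
Peak is 9.

9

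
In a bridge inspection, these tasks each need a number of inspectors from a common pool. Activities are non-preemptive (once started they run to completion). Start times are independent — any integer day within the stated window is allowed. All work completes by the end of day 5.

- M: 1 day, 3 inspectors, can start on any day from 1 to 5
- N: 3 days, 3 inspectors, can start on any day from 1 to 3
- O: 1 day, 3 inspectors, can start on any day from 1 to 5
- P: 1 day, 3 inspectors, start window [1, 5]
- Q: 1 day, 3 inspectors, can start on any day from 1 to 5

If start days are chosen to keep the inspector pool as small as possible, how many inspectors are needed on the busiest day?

6

Early-start (M@1, N@1, O@1, P@1, Q@1) gives peak 15: d1:15  d2:3  d3:3  d4:0  d5:0.
Shift O→2, P→3, Q→4.
Schedule M@1, N@1, O@2, P@3, Q@4: d1:6  d2:6  d3:6  d4:3  d5:0 — peak 6.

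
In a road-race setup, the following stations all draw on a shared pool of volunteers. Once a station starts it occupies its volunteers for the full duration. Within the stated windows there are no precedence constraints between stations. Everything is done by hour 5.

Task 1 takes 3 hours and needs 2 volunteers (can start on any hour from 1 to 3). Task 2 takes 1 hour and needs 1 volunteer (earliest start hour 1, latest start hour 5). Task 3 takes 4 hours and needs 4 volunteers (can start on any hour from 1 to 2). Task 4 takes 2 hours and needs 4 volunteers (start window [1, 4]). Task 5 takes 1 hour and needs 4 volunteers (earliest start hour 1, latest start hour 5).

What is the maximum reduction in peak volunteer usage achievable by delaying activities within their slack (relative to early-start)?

Early-start peak: h1:15  h2:10  h3:6  h4:4  h5:0 ⇒ 15.
Leveled (Task 1@1, Task 2@1, Task 3@1, Task 4@4, Task 5@5): h1:7  h2:6  h3:6  h4:8  h5:8 ⇒ 8.
Reduction 15 − 8 = 7.

7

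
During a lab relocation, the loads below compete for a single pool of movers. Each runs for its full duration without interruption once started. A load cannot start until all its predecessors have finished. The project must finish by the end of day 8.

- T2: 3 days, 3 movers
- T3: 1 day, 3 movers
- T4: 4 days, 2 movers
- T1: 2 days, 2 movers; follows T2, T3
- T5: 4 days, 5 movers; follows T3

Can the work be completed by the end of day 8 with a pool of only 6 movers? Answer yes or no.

The minimum achievable peak is 7; 6 < 7, so no feasible schedule stays within the cap.

no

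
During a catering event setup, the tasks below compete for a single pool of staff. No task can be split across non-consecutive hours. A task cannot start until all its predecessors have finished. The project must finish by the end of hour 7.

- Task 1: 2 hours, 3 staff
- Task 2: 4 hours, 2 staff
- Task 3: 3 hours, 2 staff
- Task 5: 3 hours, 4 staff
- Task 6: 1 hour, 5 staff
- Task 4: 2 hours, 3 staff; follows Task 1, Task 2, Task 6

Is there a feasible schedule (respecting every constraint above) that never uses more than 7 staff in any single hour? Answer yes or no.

yes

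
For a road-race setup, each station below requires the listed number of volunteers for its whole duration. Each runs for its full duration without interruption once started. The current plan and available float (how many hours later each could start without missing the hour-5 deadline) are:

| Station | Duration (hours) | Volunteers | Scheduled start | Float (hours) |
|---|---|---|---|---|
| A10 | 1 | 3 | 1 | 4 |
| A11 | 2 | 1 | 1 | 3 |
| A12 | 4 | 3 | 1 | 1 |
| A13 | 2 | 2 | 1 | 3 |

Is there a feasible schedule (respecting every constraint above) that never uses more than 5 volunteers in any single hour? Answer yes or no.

yes

Schedule A10@1, A11@1, A12@2, A13@3: h1:4  h2:4  h3:5  h4:5  h5:3 — peak 5 ≤ 5.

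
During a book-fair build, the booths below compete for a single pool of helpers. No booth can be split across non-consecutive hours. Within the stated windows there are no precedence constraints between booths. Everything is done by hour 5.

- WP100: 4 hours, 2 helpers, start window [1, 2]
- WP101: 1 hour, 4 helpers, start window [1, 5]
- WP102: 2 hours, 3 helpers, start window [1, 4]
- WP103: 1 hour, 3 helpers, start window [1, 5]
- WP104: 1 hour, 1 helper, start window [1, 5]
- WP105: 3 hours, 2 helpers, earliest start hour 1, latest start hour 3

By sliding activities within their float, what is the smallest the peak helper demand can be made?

7

Early-start (WP100@1, WP101@1, WP102@1, WP103@1, WP104@1, WP105@1) gives peak 15: h1:15  h2:7  h3:4  h4:2  h5:0.
Shift WP102→2, WP103→4, WP105→2.
Schedule WP100@1, WP101@1, WP102@2, WP103@4, WP104@1, WP105@2: h1:7  h2:7  h3:7  h4:7  h5:0 — peak 7.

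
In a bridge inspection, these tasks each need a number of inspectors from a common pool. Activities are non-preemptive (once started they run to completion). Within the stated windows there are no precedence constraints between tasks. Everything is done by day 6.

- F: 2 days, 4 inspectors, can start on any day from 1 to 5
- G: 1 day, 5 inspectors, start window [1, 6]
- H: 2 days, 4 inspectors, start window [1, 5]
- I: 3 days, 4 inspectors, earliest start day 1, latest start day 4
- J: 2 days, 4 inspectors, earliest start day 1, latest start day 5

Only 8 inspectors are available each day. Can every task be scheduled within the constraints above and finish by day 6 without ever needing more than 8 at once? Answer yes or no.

Schedule F@1, G@3, H@1, I@4, J@4: d1:8  d2:8  d3:5  d4:8  d5:8  d6:4 — peak 8 ≤ 8.

yes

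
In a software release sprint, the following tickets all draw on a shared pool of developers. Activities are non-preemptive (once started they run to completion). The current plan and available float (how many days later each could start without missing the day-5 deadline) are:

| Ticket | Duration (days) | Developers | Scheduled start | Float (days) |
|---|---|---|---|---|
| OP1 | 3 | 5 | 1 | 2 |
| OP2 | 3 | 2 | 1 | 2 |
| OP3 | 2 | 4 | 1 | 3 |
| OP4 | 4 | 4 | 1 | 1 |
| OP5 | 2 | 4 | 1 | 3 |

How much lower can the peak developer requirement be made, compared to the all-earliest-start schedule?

7

Early-start peak: d1:19  d2:19  d3:11  d4:4  d5:0 ⇒ 19.
Leveled (OP1@1, OP2@1, OP3@4, OP4@1, OP5@4): d1:11  d2:11  d3:11  d4:12  d5:8 ⇒ 12.
Reduction 19 − 12 = 7.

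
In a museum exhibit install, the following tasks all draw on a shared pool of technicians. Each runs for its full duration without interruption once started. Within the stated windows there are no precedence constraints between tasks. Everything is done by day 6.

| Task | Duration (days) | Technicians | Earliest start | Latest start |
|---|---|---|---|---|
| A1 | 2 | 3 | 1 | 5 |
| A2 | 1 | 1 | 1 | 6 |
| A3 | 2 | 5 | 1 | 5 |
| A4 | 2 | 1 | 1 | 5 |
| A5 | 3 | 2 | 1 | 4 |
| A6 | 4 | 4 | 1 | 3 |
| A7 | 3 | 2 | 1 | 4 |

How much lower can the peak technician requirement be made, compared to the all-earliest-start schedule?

9

Early-start peak: d1:18  d2:17  d3:8  d4:4  d5:0  d6:0 ⇒ 18.
Leveled (A1@1, A2@1, A3@1, A4@2, A5@3, A6@3, A7@3): d1:9  d2:9  d3:9  d4:8  d5:8  d6:4 ⇒ 9.
Reduction 18 − 9 = 9.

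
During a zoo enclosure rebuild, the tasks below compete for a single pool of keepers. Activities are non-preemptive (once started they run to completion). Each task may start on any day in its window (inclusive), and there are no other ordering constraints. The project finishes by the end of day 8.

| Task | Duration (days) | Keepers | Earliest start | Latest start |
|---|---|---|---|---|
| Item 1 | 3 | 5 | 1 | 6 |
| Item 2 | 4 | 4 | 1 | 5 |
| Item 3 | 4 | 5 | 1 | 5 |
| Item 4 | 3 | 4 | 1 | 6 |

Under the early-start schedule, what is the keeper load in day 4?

At early start, day 4 has: Item 2, Item 3.
Demand: 4 + 5 = 9.

9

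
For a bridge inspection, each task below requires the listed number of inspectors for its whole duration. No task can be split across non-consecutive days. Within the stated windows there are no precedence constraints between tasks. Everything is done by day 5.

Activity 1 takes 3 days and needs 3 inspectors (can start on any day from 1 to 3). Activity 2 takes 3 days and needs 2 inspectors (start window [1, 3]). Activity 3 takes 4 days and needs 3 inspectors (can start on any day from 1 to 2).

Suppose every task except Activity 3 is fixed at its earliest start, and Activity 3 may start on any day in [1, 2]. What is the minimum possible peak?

8

Activity 3@1: d1:8  d2:8  d3:8  d4:3  d5:0 → peak 8
Activity 3@2: d1:5  d2:8  d3:8  d4:3  d5:3 → peak 8
Best is Activity 3@1, peak 8.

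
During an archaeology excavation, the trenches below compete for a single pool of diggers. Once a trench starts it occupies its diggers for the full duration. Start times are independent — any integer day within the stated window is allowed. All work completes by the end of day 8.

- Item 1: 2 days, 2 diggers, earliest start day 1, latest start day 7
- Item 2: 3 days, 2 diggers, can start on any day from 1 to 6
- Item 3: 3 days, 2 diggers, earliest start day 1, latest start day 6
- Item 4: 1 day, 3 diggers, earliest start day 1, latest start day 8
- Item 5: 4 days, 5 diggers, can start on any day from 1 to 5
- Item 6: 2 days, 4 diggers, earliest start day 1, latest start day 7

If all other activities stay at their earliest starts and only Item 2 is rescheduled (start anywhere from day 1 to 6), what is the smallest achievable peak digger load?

16

Item 2@1: d1:18  d2:15  d3:9  d4:5  d5:0  d6:0  d7:0  d8:0 → peak 18
Item 2@2: d1:16  d2:15  d3:9  d4:7  d5:0  d6:0  d7:0  d8:0 → peak 16
Item 2@3: d1:16  d2:13  d3:9  d4:7  d5:2  d6:0  d7:0  d8:0 → peak 16
Item 2@4: d1:16  d2:13  d3:7  d4:7  d5:2  d6:2  d7:0  d8:0 → peak 16
Item 2@5: d1:16  d2:13  d3:7  d4:5  d5:2  d6:2  d7:2  d8:0 → peak 16
Item 2@6: d1:16  d2:13  d3:7  d4:5  d5:0  d6:2  d7:2  d8:2 → peak 16
Best is Item 2@2, peak 16.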